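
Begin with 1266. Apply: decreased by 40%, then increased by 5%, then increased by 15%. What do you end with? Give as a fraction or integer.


Start: 1266
Step 1: decrease by 40% => multiply by 60/100
  1266 * 60/100 = 3798/5
Step 2: increase by 5% => multiply by 105/100
  3798/5 * 105/100 = 39879/50
Step 3: increase by 15% => multiply by 115/100
  39879/50 * 115/100 = 917217/1000
Final value = 917217/1000

917217/1000


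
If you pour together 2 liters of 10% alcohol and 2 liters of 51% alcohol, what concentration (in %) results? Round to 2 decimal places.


Solute in mixture 1 = 10% of 2 L = 2*10/100 = 1/5 L
Solute in mixture 2 = 51% of 2 L = 2*51/100 = 51/50 L
Total solute = 1/5 + 51/50 = 61/50 L
Total volume = 2 + 2 = 4 L
Final concentration = 61/50/4 * 100 = 30.50%

30.50


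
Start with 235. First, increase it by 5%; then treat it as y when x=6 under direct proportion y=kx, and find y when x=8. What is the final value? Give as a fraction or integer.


Start with 235.
Step 1: Increase by 5%: 235 * 105/100 = 987/4
Step 2: Direct prop: k = (987/4)/6; new y = k*8 = 987/4*8/6 = 329
Final result = 329

329


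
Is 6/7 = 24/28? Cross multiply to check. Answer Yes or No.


Cross multiply to check 6/7 = 24/28
Left cross product: 6 * 28 = 168
Right cross product: 7 * 24 = 168
168 = 168
Equal, so proportions match => Yes

Yes


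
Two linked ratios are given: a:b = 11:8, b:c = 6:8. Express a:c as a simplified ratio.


Given a:b = 11:8 and b:c = 6:8
Make b consistent. Multiply first ratio by 6: a:b = 66:48
Multiply second ratio by 8: b:c = 48:64
Now b = 48 in both, so a:b:c = 66:48:64
Therefore a:c = 66:64
Simplify by GCD: a:c = 33:32

33:32


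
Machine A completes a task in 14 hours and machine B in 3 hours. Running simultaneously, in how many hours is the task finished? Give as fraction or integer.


Rate of A = 1/14 job per hour
Rate of B = 1/3 job per hour
Combined rate = 1/14 + 1/3
Find common denominator: (3 + 14)/(14*3) = 17/42
Combined rate = 17/42 job per hour
Time together = 1 / (17/42) = 42/17 hours

42/17


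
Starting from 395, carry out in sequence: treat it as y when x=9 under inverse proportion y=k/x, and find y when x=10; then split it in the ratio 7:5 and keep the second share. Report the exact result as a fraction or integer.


Start with 395.
Step 1: Inverse prop: k = (395)*9; new y = k/10 = 395*9/10 = 711/2
Step 2: Split 7:5, second share = 711/2 * 5/12 = 1185/8
Final result = 1185/8

1185/8


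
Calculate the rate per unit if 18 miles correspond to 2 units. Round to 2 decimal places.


Total miles = 18
Number of units = 2
Unit rate = 18 / 2
= 9 miles per unit

9


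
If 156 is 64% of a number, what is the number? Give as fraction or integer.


Given: 156 is 64% of the whole
Set up: 156 = 64/100 * whole
whole = 156 * 100 / 64
whole = 15600 / 64
whole = 975/4

975/4


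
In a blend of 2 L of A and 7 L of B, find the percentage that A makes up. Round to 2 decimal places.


Volume of A = 2 L
Volume of B = 7 L
Total volume = 2 + 7 = 9 L
Percentage of A = (2/9) * 100
= 22.22%

22.22


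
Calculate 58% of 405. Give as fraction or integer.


Compute 58% of 405
Convert percentage: 58% = 58/100
Multiply: 405 * 58/100
= 23490/100
= 2349/10

2349/10


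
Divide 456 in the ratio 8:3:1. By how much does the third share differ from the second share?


Total parts = 8 + 3 + 1 = 12
Value per part = 456 / 12 = 38
Shares: 8*38=304, 3*38=114, 1*38=38
Third share = 38, second share = 114
Difference = |38 - 114| = 76

76


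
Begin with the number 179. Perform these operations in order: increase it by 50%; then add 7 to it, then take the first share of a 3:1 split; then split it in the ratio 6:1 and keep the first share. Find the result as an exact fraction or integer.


Start with 179.
Step 1: Increase by 50%: 179 * 150/100 = 537/2
Step 2: Add 7: 537/2+7=551/2; split 3:1 first = 551/2*3/4 = 1653/8
Step 3: Split 6:1, first share = 1653/8 * 6/7 = 4959/28
Final result = 4959/28

4959/28


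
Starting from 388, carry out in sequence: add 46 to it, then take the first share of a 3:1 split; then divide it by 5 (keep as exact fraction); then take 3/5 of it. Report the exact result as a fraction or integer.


Start with 388.
Step 1: Add 46: 388+46=434; split 3:1 first = 434*3/4 = 651/2
Step 2: Divide by 5: 651/2 / 5 = 651/10
Step 3: Take 3/5: 651/10 * 3/5 = 1953/50
Final result = 1953/50

1953/50


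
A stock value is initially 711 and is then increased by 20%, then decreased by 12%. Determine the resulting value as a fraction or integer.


Start: 711
Step 1: increase by 20% => multiply by 120/100
  711 * 120/100 = 4266/5
Step 2: decrease by 12% => multiply by 88/100
  4266/5 * 88/100 = 93852/125
Final value = 93852/125

93852/125


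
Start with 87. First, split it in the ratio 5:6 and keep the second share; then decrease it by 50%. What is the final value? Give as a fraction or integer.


Start with 87.
Step 1: Split 5:6, second share = 87 * 6/11 = 522/11
Step 2: Decrease by 50%: 522/11 * 50/100 = 261/11
Final result = 261/11

261/11


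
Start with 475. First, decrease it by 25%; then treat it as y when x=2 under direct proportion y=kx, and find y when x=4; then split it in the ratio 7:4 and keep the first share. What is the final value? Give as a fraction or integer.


Start with 475.
Step 1: Decrease by 25%: 475 * 75/100 = 1425/4
Step 2: Direct prop: k = (1425/4)/2; new y = k*4 = 1425/4*4/2 = 1425/2
Step 3: Split 7:4, first share = 1425/2 * 7/11 = 9975/22
Final result = 9975/22

9975/22


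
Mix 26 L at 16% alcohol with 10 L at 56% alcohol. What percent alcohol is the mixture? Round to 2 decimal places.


Solute in mixture 1 = 16% of 26 L = 26*16/100 = 104/25 L
Solute in mixture 2 = 56% of 10 L = 10*56/100 = 28/5 L
Total solute = 104/25 + 28/5 = 244/25 L
Total volume = 26 + 10 = 36 L
Final concentration = 244/25/36 * 100 = 27.11%

27.11


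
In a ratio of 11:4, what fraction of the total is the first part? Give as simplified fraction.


Total parts = 11 + 4 = 15
First part fraction = 11/15
Simplify: 11/15 = 11/15

11/15


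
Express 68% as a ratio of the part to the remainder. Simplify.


Part = 68%, Remainder = 32%
Ratio = 68:32
GCD(68, 32) = 4
Simplify: 17:8 = 17:8

17:8


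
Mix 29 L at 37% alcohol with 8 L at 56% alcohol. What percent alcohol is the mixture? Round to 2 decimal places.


Solute in mixture 1 = 37% of 29 L = 29*37/100 = 1073/100 L
Solute in mixture 2 = 56% of 8 L = 8*56/100 = 112/25 L
Total solute = 1073/100 + 112/25 = 1521/100 L
Total volume = 29 + 8 = 37 L
Final concentration = 1521/100/37 * 100 = 41.11%

41.11


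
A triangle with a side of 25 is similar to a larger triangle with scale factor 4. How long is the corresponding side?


Similar triangles have proportional sides
Scale factor = 4
Smaller side = 25
Corresponding larger side = 25 * 4
= 100

100


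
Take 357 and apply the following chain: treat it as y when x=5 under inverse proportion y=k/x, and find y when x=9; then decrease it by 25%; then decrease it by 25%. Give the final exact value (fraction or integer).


Start with 357.
Step 1: Inverse prop: k = (357)*5; new y = k/9 = 357*5/9 = 595/3
Step 2: Decrease by 25%: 595/3 * 75/100 = 595/4
Step 3: Decrease by 25%: 595/4 * 75/100 = 1785/16
Final result = 1785/16

1785/16


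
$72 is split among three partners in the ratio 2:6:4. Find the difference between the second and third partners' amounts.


Total parts = 2 + 6 + 4 = 12
Value per part = 72 / 12 = 6
Shares: 2*6=12, 6*6=36, 4*6=24
Second share = 36, third share = 24
Difference = |36 - 24| = 12

12


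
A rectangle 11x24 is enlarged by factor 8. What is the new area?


Original dimensions: 11 x 24
Enlargement factor = 8
New width = 11 * 8 = 88
New height = 24 * 8 = 192
New area = 88 * 192 = 16896

16896


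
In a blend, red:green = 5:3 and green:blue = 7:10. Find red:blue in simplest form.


Given a:b = 5:3 and b:c = 7:10
Make b consistent. Multiply first ratio by 7: a:b = 35:21
Multiply second ratio by 3: b:c = 21:30
Now b = 21 in both, so a:b:c = 35:21:30
Therefore a:c = 35:30
Simplify by GCD: a:c = 7:6

7:6


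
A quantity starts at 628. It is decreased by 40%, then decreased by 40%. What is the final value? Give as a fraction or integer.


Start: 628
Step 1: decrease by 40% => multiply by 60/100
  628 * 60/100 = 1884/5
Step 2: decrease by 40% => multiply by 60/100
  1884/5 * 60/100 = 5652/25
Final value = 5652/25

5652/25


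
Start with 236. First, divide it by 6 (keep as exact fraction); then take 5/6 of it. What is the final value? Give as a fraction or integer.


Start with 236.
Step 1: Divide by 6: 236 / 6 = 118/3
Step 2: Take 5/6: 118/3 * 5/6 = 295/9
Final result = 295/9

295/9


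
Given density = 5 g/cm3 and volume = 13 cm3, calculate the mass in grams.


Using mass = density * volume
Density = 5 g/cm3
Volume = 13 cm3
Mass = 5 * 13
= 65 g

65


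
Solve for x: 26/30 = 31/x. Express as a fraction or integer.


Setting up: 26/30 = 31/x
Cross multiply: 26 * x = 30 * 31
26x = 930
x = 930/26
x = 465/13

465/13


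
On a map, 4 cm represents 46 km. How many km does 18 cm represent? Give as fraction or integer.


Map scale: 4 cm = 46 km
Measured distance on map = 18 cm
Set up proportion: 18 * 46 / 4
= 828 / 4
= 207 km

207


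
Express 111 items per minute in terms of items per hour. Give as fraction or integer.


Converting from per minute to per hour
Rate = 111 items per minute
Multiply by 60: 111 * 60
= 6660 items per hour

6660


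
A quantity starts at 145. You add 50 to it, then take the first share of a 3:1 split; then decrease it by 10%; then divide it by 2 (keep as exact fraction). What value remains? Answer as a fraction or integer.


Start with 145.
Step 1: Add 50: 145+50=195; split 3:1 first = 195*3/4 = 585/4
Step 2: Decrease by 10%: 585/4 * 90/100 = 1053/8
Step 3: Divide by 2: 1053/8 / 2 = 1053/16
Final result = 1053/16

1053/16


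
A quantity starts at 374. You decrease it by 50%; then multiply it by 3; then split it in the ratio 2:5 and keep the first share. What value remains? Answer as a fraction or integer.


Start with 374.
Step 1: Decrease by 50%: 374 * 50/100 = 187
Step 2: Multiply by 3: 187 * 3 = 561
Step 3: Split 2:5, first share = 561 * 2/7 = 1122/7
Final result = 1122/7

1122/7


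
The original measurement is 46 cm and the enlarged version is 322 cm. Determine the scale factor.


Original length = 46 cm
Scaled length = 322 cm
Scale factor = 322 / 46
= 7

7


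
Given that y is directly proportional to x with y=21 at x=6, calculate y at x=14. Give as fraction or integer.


Direct proportion: y = kx
Find k: k = 21/6 = 7/2
Compute y at x=14: y = 7/2 * 14
y = 49

49


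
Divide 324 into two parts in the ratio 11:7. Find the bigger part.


Total parts = 11 + 7 = 18
Value per part = 324 / 18 = 18
First share = 11 * 18 = 198
Second share = 7 * 18 = 126
Larger share = 198

198


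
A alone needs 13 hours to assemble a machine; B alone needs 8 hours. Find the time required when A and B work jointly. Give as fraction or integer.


Rate of A = 1/13 job per hour
Rate of B = 1/8 job per hour
Combined rate = 1/13 + 1/8
Find common denominator: (8 + 13)/(13*8) = 21/104
Combined rate = 21/104 job per hour
Time together = 1 / (21/104) = 104/21 hours

104/21


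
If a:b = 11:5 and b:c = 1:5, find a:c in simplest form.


Given a:b = 11:5 and b:c = 1:5
Make b consistent. Multiply first ratio by 1: a:b = 11:5
Multiply second ratio by 5: b:c = 5:25
Now b = 5 in both, so a:b:c = 11:5:25
Therefore a:c = 11:25
Simplify by GCD: a:c = 11:25

11:25


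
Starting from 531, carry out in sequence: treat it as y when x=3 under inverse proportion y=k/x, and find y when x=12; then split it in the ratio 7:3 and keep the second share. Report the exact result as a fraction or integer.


Start with 531.
Step 1: Inverse prop: k = (531)*3; new y = k/12 = 531*3/12 = 531/4
Step 2: Split 7:3, second share = 531/4 * 3/10 = 1593/40
Final result = 1593/40

1593/40


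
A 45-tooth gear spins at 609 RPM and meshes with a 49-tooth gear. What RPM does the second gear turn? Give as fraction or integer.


Gear ratio: teeth_A * RPM_A = teeth_B * RPM_B
45 * 609 = 49 * RPM_B
27405 = 49 * RPM_B
RPM_B = 27405 / 49
RPM_B = 3915/7

3915/7


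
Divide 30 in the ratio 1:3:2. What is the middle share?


Ratio = 1:3:2
Total parts = 1 + 3 + 2 = 6
Value per part = 30 / 6 = 5
First share = 1 * 5 = 5
Middle share = 3 * 5 = 15
Third share = 2 * 5 = 10

15


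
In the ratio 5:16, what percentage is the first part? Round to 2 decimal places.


Total parts = 5 + 16 = 21
First part fraction = 5/21
Percentage = (5/21) * 100
= 0.238095 * 100
= 23.81%

23.81


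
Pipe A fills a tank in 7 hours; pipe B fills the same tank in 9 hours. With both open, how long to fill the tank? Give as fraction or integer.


Rate of A = 1/7 job per hour
Rate of B = 1/9 job per hour
Combined rate = 1/7 + 1/9
Find common denominator: (9 + 7)/(7*9) = 16/63
Combined rate = 16/63 job per hour
Time together = 1 / (16/63) = 63/16 hours

63/16


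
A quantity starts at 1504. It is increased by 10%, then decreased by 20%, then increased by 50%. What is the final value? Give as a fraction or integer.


Start: 1504
Step 1: increase by 10% => multiply by 110/100
  1504 * 110/100 = 8272/5
Step 2: decrease by 20% => multiply by 80/100
  8272/5 * 80/100 = 33088/25
Step 3: increase by 50% => multiply by 150/100
  33088/25 * 150/100 = 49632/25
Final value = 49632/25

49632/25


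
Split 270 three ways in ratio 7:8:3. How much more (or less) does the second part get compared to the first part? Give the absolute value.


Total parts = 7 + 8 + 3 = 18
Value per part = 270 / 18 = 15
Shares: 7*15=105, 8*15=120, 3*15=45
Second share = 120, first share = 105
Difference = |120 - 105| = 15

15


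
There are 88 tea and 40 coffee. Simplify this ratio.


Find GCD(88, 40)
GCD = 8
Divide both by 8: 88/8 = 11, 40/8 = 5
Simplified ratio = 11:5

11:5


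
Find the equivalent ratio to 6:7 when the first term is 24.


Original ratio: 6:7
First term target: 24
Scale factor = 24 / 6 = 4
Multiply second term: 7 * 4 = 28
Equivalent ratio = 24:28

24:28


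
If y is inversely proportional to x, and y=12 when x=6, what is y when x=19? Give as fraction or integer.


Inverse proportion: y = k/x
Find k: k = 6 * 12 = 72
Compute y at x=19: y = 72/19
y = 72/19

72/19


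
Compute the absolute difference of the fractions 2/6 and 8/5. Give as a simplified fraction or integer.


Simplify: 2/6 = 1/3 and 8/5 = 8/5
Find common denominator: LCD = 15
Convert: 5/15 and 24/15
Difference = |5 - 24|/15 = 19/15
Simplified = 19/15

19/15


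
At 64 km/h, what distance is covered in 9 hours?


Using distance = speed * time
Speed = 64 km/h
Time = 9 hours
Distance = 64 * 9
= 576 km

576


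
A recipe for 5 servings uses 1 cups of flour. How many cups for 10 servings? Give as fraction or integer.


Original: 1 cups for 5 servings
Target servings = 10
Scaling factor = 10/5
New amount = 1 * 10/5
= 10/5
= 2 cups

2


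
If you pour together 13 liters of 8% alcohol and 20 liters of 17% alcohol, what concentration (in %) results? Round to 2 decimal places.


Solute in mixture 1 = 8% of 13 L = 13*8/100 = 26/25 L
Solute in mixture 2 = 17% of 20 L = 20*17/100 = 17/5 L
Total solute = 26/25 + 17/5 = 111/25 L
Total volume = 13 + 20 = 33 L
Final concentration = 111/25/33 * 100 = 13.45%

13.45


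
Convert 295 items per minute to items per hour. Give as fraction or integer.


Converting from per minute to per hour
Rate = 295 items per minute
Multiply by 60: 295 * 60
= 17700 items per hour

17700


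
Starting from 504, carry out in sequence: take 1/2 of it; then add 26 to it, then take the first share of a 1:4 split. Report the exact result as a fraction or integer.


Start with 504.
Step 1: Take 1/2: 504 * 1/2 = 252
Step 2: Add 26: 252+26=278; split 1:4 first = 278*1/5 = 278/5
Final result = 278/5

278/5


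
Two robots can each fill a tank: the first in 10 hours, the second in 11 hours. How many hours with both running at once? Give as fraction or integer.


Rate of A = 1/10 job per hour
Rate of B = 1/11 job per hour
Combined rate = 1/10 + 1/11
Find common denominator: (11 + 10)/(10*11) = 21/110
Combined rate = 21/110 job per hour
Time together = 1 / (21/110) = 110/21 hours

110/21


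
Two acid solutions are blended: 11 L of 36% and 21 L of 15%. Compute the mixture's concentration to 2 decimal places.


Solute in mixture 1 = 36% of 11 L = 11*36/100 = 99/25 L
Solute in mixture 2 = 15% of 21 L = 21*15/100 = 63/20 L
Total solute = 99/25 + 63/20 = 711/100 L
Total volume = 11 + 21 = 32 L
Final concentration = 711/100/32 * 100 = 22.22%

22.22


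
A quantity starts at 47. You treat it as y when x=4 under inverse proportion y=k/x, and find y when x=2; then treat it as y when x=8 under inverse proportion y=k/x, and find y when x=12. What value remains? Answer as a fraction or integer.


Start with 47.
Step 1: Inverse prop: k = (47)*4; new y = k/2 = 47*4/2 = 94
Step 2: Inverse prop: k = (94)*8; new y = k/12 = 94*8/12 = 188/3
Final result = 188/3

188/3


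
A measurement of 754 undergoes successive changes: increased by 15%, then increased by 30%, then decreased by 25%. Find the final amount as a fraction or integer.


Start: 754
Step 1: increase by 15% => multiply by 115/100
  754 * 115/100 = 8671/10
Step 2: increase by 30% => multiply by 130/100
  8671/10 * 130/100 = 112723/100
Step 3: decrease by 25% => multiply by 75/100
  112723/100 * 75/100 = 338169/400
Final value = 338169/400

338169/400


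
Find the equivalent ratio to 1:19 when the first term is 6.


Original ratio: 1:19
First term target: 6
Scale factor = 6 / 1 = 6
Multiply second term: 19 * 6 = 114
Equivalent ratio = 6:114

6:114


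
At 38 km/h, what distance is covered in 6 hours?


Using distance = speed * time
Speed = 38 km/h
Time = 6 hours
Distance = 38 * 6
= 228 km

228


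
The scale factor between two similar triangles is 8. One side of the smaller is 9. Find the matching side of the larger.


Similar triangles have proportional sides
Scale factor = 8
Smaller side = 9
Corresponding larger side = 9 * 8
= 72

72


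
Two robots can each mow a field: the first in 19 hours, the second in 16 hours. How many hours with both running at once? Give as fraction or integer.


Rate of A = 1/19 job per hour
Rate of B = 1/16 job per hour
Combined rate = 1/19 + 1/16
Find common denominator: (16 + 19)/(19*16) = 35/304
Combined rate = 35/304 job per hour
Time together = 1 / (35/304) = 304/35 hours

304/35


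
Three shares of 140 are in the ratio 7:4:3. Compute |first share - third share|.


Total parts = 7 + 4 + 3 = 14
Value per part = 140 / 14 = 10
Shares: 7*10=70, 4*10=40, 3*10=30
First share = 70, third share = 30
Difference = |70 - 30| = 40

40


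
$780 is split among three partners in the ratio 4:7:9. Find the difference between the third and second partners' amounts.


Total parts = 4 + 7 + 9 = 20
Value per part = 780 / 20 = 39
Shares: 4*39=156, 7*39=273, 9*39=351
Third share = 351, second share = 273
Difference = |351 - 273| = 78

78


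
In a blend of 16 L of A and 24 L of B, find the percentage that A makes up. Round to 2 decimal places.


Volume of A = 16 L
Volume of B = 24 L
Total volume = 16 + 24 = 40 L
Percentage of A = (16/40) * 100
= 40.00%

40.00


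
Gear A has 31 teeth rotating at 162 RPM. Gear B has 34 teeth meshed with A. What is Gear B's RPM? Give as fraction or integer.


Gear ratio: teeth_A * RPM_A = teeth_B * RPM_B
31 * 162 = 34 * RPM_B
5022 = 34 * RPM_B
RPM_B = 5022 / 34
RPM_B = 2511/17

2511/17


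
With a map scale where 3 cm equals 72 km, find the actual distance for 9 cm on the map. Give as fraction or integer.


Map scale: 3 cm = 72 km
Measured distance on map = 9 cm
Set up proportion: 9 * 72 / 3
= 648 / 3
= 216 km

216


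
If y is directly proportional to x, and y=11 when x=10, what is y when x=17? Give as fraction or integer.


Direct proportion: y = kx
Find k: k = 11/10 = 11/10
Compute y at x=17: y = 11/10 * 17
y = 187/10

187/10


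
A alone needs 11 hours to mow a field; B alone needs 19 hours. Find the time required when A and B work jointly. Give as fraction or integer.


Rate of A = 1/11 job per hour
Rate of B = 1/19 job per hour
Combined rate = 1/11 + 1/19
Find common denominator: (19 + 11)/(11*19) = 30/209
Combined rate = 30/209 job per hour
Time together = 1 / (30/209) = 209/30 hours

209/30


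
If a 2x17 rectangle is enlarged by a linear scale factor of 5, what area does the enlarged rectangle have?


Original dimensions: 2 x 17
Enlargement factor = 5
New width = 2 * 5 = 10
New height = 17 * 5 = 85
New area = 10 * 85 = 850

850


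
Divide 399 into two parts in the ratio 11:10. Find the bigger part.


Total parts = 11 + 10 = 21
Value per part = 399 / 21 = 19
First share = 11 * 19 = 209
Second share = 10 * 19 = 190
Larger share = 209

209


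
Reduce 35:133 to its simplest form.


Find GCD(35, 133)
GCD = 7
Divide both by 7: 35/7 = 5, 133/7 = 19
Simplified ratio = 5:19

5:19


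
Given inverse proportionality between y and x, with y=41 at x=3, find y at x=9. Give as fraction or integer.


Inverse proportion: y = k/x
Find k: k = 3 * 41 = 123
Compute y at x=9: y = 123/9
y = 41/3

41/3


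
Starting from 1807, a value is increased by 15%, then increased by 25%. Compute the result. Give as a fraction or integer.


Start: 1807
Step 1: increase by 15% => multiply by 115/100
  1807 * 115/100 = 41561/20
Step 2: increase by 25% => multiply by 125/100
  41561/20 * 125/100 = 41561/16
Final value = 41561/16

41561/16


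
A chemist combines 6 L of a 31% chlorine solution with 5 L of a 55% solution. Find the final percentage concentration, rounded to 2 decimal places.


Solute in mixture 1 = 31% of 6 L = 6*31/100 = 93/50 L
Solute in mixture 2 = 55% of 5 L = 5*55/100 = 11/4 L
Total solute = 93/50 + 11/4 = 461/100 L
Total volume = 6 + 5 = 11 L
Final concentration = 461/100/11 * 100 = 41.91%

41.91


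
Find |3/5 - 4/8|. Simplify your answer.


Simplify: 3/5 = 3/5 and 4/8 = 1/2
Find common denominator: LCD = 10
Convert: 6/10 and 5/10
Difference = |6 - 5|/10 = 1/10
Simplified = 1/10

1/10


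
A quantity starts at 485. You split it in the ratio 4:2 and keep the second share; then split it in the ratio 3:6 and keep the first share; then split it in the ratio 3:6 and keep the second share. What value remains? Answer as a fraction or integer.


Start with 485.
Step 1: Split 4:2, second share = 485 * 2/6 = 485/3
Step 2: Split 3:6, first share = 485/3 * 3/9 = 485/9
Step 3: Split 3:6, second share = 485/9 * 6/9 = 970/27
Final result = 970/27

970/27


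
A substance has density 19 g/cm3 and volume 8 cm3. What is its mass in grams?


Using mass = density * volume
Density = 19 g/cm3
Volume = 8 cm3
Mass = 19 * 8
= 152 g

152


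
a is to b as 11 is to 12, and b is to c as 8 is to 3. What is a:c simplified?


Given a:b = 11:12 and b:c = 8:3
Make b consistent. Multiply first ratio by 8: a:b = 88:96
Multiply second ratio by 12: b:c = 96:36
Now b = 96 in both, so a:b:c = 88:96:36
Therefore a:c = 88:36
Simplify by GCD: a:c = 22:9

22:9


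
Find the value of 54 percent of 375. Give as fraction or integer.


Compute 54% of 375
Convert percentage: 54% = 54/100
Multiply: 375 * 54/100
= 20250/100
= 405/2

405/2


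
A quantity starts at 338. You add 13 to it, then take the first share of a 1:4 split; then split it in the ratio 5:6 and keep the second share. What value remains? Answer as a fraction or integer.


Start with 338.
Step 1: Add 13: 338+13=351; split 1:4 first = 351*1/5 = 351/5
Step 2: Split 5:6, second share = 351/5 * 6/11 = 2106/55
Final result = 2106/55

2106/55


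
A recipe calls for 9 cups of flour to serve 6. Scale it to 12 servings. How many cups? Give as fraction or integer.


Original: 9 cups for 6 servings
Target servings = 12
Scaling factor = 12/6
New amount = 9 * 12/6
= 108/6
= 18 cups

18


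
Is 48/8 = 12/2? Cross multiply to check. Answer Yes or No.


Cross multiply to check 48/8 = 12/2
Left cross product: 48 * 2 = 96
Right cross product: 8 * 12 = 96
96 = 96
Equal, so proportions match => Yes

Yes


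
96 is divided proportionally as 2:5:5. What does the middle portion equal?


Ratio = 2:5:5
Total parts = 2 + 5 + 5 = 12
Value per part = 96 / 12 = 8
First share = 2 * 8 = 16
Middle share = 5 * 8 = 40
Third share = 5 * 8 = 40

40


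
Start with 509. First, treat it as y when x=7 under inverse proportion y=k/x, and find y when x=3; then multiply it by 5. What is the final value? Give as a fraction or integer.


Start with 509.
Step 1: Inverse prop: k = (509)*7; new y = k/3 = 509*7/3 = 3563/3
Step 2: Multiply by 5: 3563/3 * 5 = 17815/3
Final result = 17815/3

17815/3


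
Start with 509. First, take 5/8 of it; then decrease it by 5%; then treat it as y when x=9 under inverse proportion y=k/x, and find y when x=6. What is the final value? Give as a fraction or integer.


Start with 509.
Step 1: Take 5/8: 509 * 5/8 = 2545/8
Step 2: Decrease by 5%: 2545/8 * 95/100 = 9671/32
Step 3: Inverse prop: k = (9671/32)*9; new y = k/6 = 9671/32*9/6 = 29013/64
Final result = 29013/64

29013/64


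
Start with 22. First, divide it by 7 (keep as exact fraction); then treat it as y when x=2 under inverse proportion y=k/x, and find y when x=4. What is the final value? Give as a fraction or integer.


Start with 22.
Step 1: Divide by 7: 22 / 7 = 22/7
Step 2: Inverse prop: k = (22/7)*2; new y = k/4 = 22/7*2/4 = 11/7
Final result = 11/7

11/7


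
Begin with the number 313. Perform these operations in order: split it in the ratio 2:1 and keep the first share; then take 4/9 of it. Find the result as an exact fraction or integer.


Start with 313.
Step 1: Split 2:1, first share = 313 * 2/3 = 626/3
Step 2: Take 4/9: 626/3 * 4/9 = 2504/27
Final result = 2504/27

2504/27


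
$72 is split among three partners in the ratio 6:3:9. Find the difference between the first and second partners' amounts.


Total parts = 6 + 3 + 9 = 18
Value per part = 72 / 18 = 4
Shares: 6*4=24, 3*4=12, 9*4=36
First share = 24, second share = 12
Difference = |24 - 12| = 12

12


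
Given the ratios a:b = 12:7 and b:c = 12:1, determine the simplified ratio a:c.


Given a:b = 12:7 and b:c = 12:1
Make b consistent. Multiply first ratio by 12: a:b = 144:84
Multiply second ratio by 7: b:c = 84:7
Now b = 84 in both, so a:b:c = 144:84:7
Therefore a:c = 144:7
Simplify by GCD: a:c = 144:7

144:7


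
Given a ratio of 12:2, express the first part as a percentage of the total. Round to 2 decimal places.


Total parts = 12 + 2 = 14
First part fraction = 12/14
Percentage = (12/14) * 100
= 0.857143 * 100
= 85.71%

85.71


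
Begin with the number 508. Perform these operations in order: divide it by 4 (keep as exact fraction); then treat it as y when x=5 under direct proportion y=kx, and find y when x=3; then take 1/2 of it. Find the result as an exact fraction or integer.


Start with 508.
Step 1: Divide by 4: 508 / 4 = 127
Step 2: Direct prop: k = (127)/5; new y = k*3 = 127*3/5 = 381/5
Step 3: Take 1/2: 381/5 * 1/2 = 381/10
Final result = 381/10

381/10


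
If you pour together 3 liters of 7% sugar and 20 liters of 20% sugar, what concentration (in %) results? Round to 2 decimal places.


Solute in mixture 1 = 7% of 3 L = 3*7/100 = 21/100 L
Solute in mixture 2 = 20% of 20 L = 20*20/100 = 4 L
Total solute = 21/100 + 4 = 421/100 L
Total volume = 3 + 20 = 23 L
Final concentration = 421/100/23 * 100 = 18.30%

18.30


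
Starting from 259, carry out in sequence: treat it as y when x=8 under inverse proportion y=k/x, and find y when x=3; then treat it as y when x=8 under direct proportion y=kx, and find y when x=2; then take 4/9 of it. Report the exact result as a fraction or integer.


Start with 259.
Step 1: Inverse prop: k = (259)*8; new y = k/3 = 259*8/3 = 2072/3
Step 2: Direct prop: k = (2072/3)/8; new y = k*2 = 2072/3*2/8 = 518/3
Step 3: Take 4/9: 518/3 * 4/9 = 2072/27
Final result = 2072/27

2072/27


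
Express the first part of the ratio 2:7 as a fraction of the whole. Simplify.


Total parts = 2 + 7 = 9
First part fraction = 2/9
Simplify: 2/9 = 2/9

2/9


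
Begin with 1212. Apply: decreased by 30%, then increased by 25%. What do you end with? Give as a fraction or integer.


Start: 1212
Step 1: decrease by 30% => multiply by 70/100
  1212 * 70/100 = 4242/5
Step 2: increase by 25% => multiply by 125/100
  4242/5 * 125/100 = 2121/2
Final value = 2121/2

2121/2


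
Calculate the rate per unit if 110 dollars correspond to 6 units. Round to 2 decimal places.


Total dollars = 110
Number of units = 6
Unit rate = 110 / 6
= 18.33 dollars per unit

18.33


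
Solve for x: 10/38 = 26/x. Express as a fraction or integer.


Setting up: 10/38 = 26/x
Cross multiply: 10 * x = 38 * 26
10x = 988
x = 988/10
x = 494/5

494/5


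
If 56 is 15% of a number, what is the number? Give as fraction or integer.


Given: 56 is 15% of the whole
Set up: 56 = 15/100 * whole
whole = 56 * 100 / 15
whole = 5600 / 15
whole = 1120/3

1120/3


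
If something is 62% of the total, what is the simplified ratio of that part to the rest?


Part = 62%, Remainder = 38%
Ratio = 62:38
GCD(62, 38) = 2
Simplify: 31:19 = 31:19

31:19


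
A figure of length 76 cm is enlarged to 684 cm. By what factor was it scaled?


Original length = 76 cm
Scaled length = 684 cm
Scale factor = 684 / 76
= 9

9


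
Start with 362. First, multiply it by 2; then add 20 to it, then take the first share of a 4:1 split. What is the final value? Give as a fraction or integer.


Start with 362.
Step 1: Multiply by 2: 362 * 2 = 724
Step 2: Add 20: 724+20=744; split 4:1 first = 744*4/5 = 2976/5
Final result = 2976/5

2976/5


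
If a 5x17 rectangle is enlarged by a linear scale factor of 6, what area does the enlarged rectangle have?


Original dimensions: 5 x 17
Enlargement factor = 6
New width = 5 * 6 = 30
New height = 17 * 6 = 102
New area = 30 * 102 = 3060

3060


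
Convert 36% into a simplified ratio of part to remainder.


Part = 36%, Remainder = 64%
Ratio = 36:64
GCD(36, 64) = 4
Simplify: 9:16 = 9:16

9:16


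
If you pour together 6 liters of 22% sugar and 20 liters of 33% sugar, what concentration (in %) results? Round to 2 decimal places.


Solute in mixture 1 = 22% of 6 L = 6*22/100 = 33/25 L
Solute in mixture 2 = 33% of 20 L = 20*33/100 = 33/5 L
Total solute = 33/25 + 33/5 = 198/25 L
Total volume = 6 + 20 = 26 L
Final concentration = 198/25/26 * 100 = 30.46%

30.46


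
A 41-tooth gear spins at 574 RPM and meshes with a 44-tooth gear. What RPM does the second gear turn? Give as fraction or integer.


Gear ratio: teeth_A * RPM_A = teeth_B * RPM_B
41 * 574 = 44 * RPM_B
23534 = 44 * RPM_B
RPM_B = 23534 / 44
RPM_B = 11767/22

11767/22


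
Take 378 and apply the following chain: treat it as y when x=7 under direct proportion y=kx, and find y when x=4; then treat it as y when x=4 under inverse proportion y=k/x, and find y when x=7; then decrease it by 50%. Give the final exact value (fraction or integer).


Start with 378.
Step 1: Direct prop: k = (378)/7; new y = k*4 = 378*4/7 = 216
Step 2: Inverse prop: k = (216)*4; new y = k/7 = 216*4/7 = 864/7
Step 3: Decrease by 50%: 864/7 * 50/100 = 432/7
Final result = 432/7

432/7


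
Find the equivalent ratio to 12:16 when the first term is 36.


Original ratio: 12:16
First term target: 36
Scale factor = 36 / 12 = 3
Multiply second term: 16 * 3 = 48
Equivalent ratio = 36:48

36:48


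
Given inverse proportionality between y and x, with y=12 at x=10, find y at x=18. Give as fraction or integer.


Inverse proportion: y = k/x
Find k: k = 10 * 12 = 120
Compute y at x=18: y = 120/18
y = 20/3

20/3


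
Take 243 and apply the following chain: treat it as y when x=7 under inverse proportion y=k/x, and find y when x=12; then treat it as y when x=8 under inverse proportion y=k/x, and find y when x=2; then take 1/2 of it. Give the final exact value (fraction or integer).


Start with 243.
Step 1: Inverse prop: k = (243)*7; new y = k/12 = 243*7/12 = 567/4
Step 2: Inverse prop: k = (567/4)*8; new y = k/2 = 567/4*8/2 = 567
Step 3: Take 1/2: 567 * 1/2 = 567/2
Final result = 567/2

567/2


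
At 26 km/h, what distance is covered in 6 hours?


Using distance = speed * time
Speed = 26 km/h
Time = 6 hours
Distance = 26 * 6
= 156 km

156


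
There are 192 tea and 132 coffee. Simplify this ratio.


Find GCD(192, 132)
GCD = 12
Divide both by 12: 192/12 = 16, 132/12 = 11
Simplified ratio = 16:11

16:11


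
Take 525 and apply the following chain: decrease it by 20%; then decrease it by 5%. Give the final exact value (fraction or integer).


Start with 525.
Step 1: Decrease by 20%: 525 * 80/100 = 420
Step 2: Decrease by 5%: 420 * 95/100 = 399
Final result = 399

399


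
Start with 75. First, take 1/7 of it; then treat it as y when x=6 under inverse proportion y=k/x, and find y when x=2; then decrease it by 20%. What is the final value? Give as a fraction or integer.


Start with 75.
Step 1: Take 1/7: 75 * 1/7 = 75/7
Step 2: Inverse prop: k = (75/7)*6; new y = k/2 = 75/7*6/2 = 225/7
Step 3: Decrease by 20%: 225/7 * 80/100 = 180/7
Final result = 180/7

180/7


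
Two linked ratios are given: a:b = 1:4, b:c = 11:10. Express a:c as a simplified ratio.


Given a:b = 1:4 and b:c = 11:10
Make b consistent. Multiply first ratio by 11: a:b = 11:44
Multiply second ratio by 4: b:c = 44:40
Now b = 44 in both, so a:b:c = 11:44:40
Therefore a:c = 11:40
Simplify by GCD: a:c = 11:40

11:40


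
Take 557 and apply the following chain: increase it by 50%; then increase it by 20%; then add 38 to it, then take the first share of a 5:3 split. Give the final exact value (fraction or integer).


Start with 557.
Step 1: Increase by 50%: 557 * 150/100 = 1671/2
Step 2: Increase by 20%: 1671/2 * 120/100 = 5013/5
Step 3: Add 38: 5013/5+38=5203/5; split 5:3 first = 5203/5*5/8 = 5203/8
Final result = 5203/8

5203/8


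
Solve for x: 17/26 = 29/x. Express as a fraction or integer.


Setting up: 17/26 = 29/x
Cross multiply: 17 * x = 26 * 29
17x = 754
x = 754/17
x = 754/17

754/17


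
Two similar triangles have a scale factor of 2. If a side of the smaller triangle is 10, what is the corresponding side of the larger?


Similar triangles have proportional sides
Scale factor = 2
Smaller side = 10
Corresponding larger side = 10 * 2
= 20

20


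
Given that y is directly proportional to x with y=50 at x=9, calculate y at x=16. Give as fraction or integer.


Direct proportion: y = kx
Find k: k = 50/9 = 50/9
Compute y at x=16: y = 50/9 * 16
y = 800/9

800/9


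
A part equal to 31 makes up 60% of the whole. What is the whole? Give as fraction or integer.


Given: 31 is 60% of the whole
Set up: 31 = 60/100 * whole
whole = 31 * 100 / 60
whole = 3100 / 60
whole = 155/3

155/3


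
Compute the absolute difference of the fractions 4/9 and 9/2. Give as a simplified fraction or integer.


Simplify: 4/9 = 4/9 and 9/2 = 9/2
Find common denominator: LCD = 18
Convert: 8/18 and 81/18
Difference = |8 - 81|/18 = 73/18
Simplified = 73/18

73/18


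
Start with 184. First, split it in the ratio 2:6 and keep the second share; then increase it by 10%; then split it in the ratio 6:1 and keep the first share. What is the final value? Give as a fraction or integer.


Start with 184.
Step 1: Split 2:6, second share = 184 * 6/8 = 138
Step 2: Increase by 10%: 138 * 110/100 = 759/5
Step 3: Split 6:1, first share = 759/5 * 6/7 = 4554/35
Final result = 4554/35

4554/35


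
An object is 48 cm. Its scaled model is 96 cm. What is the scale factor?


Original length = 48 cm
Scaled length = 96 cm
Scale factor = 96 / 48
= 2

2


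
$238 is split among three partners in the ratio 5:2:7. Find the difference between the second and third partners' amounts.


Total parts = 5 + 2 + 7 = 14
Value per part = 238 / 14 = 17
Shares: 5*17=85, 2*17=34, 7*17=119
Second share = 34, third share = 119
Difference = |34 - 119| = 85

85


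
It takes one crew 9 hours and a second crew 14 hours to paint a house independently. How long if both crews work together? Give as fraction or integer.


Rate of A = 1/9 job per hour
Rate of B = 1/14 job per hour
Combined rate = 1/9 + 1/14
Find common denominator: (14 + 9)/(9*14) = 23/126
Combined rate = 23/126 job per hour
Time together = 1 / (23/126) = 126/23 hours

126/23


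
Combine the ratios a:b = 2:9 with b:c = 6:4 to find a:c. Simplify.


Given a:b = 2:9 and b:c = 6:4
Make b consistent. Multiply first ratio by 6: a:b = 12:54
Multiply second ratio by 9: b:c = 54:36
Now b = 54 in both, so a:b:c = 12:54:36
Therefore a:c = 12:36
Simplify by GCD: a:c = 1:3

1:3


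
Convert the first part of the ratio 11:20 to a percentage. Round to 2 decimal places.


Total parts = 11 + 20 = 31
First part fraction = 11/31
Percentage = (11/31) * 100
= 0.354839 * 100
= 35.48%

35.48


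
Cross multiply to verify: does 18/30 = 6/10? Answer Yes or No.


Cross multiply to check 18/30 = 6/10
Left cross product: 18 * 10 = 180
Right cross product: 30 * 6 = 180
180 = 180
Equal, so proportions match => Yes

Yes


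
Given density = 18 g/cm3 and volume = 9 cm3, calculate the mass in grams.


Using mass = density * volume
Density = 18 g/cm3
Volume = 9 cm3
Mass = 18 * 9
= 162 g

162


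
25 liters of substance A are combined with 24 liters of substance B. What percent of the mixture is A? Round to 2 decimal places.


Volume of A = 25 L
Volume of B = 24 L
Total volume = 25 + 24 = 49 L
Percentage of A = (25/49) * 100
= 51.02%

51.02


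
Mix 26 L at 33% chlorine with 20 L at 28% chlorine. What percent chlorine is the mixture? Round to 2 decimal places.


Solute in mixture 1 = 33% of 26 L = 26*33/100 = 429/50 L
Solute in mixture 2 = 28% of 20 L = 20*28/100 = 28/5 L
Total solute = 429/50 + 28/5 = 709/50 L
Total volume = 26 + 20 = 46 L
Final concentration = 709/50/46 * 100 = 30.83%

30.83


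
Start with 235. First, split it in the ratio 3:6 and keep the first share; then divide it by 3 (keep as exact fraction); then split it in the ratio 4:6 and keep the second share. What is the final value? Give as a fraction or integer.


Start with 235.
Step 1: Split 3:6, first share = 235 * 3/9 = 235/3
Step 2: Divide by 3: 235/3 / 3 = 235/9
Step 3: Split 4:6, second share = 235/9 * 6/10 = 47/3
Final result = 47/3

47/3


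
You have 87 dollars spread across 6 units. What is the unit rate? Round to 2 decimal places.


Total dollars = 87
Number of units = 6
Unit rate = 87 / 6
= 14.50 dollars per unit

14.50


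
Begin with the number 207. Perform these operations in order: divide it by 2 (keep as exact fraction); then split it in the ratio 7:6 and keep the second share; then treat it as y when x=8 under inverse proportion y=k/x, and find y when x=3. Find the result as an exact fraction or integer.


Start with 207.
Step 1: Divide by 2: 207 / 2 = 207/2
Step 2: Split 7:6, second share = 207/2 * 6/13 = 621/13
Step 3: Inverse prop: k = (621/13)*8; new y = k/3 = 621/13*8/3 = 1656/13
Final result = 1656/13

1656/13


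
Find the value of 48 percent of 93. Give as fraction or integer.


Compute 48% of 93
Convert percentage: 48% = 48/100
Multiply: 93 * 48/100
= 4464/100
= 1116/25

1116/25


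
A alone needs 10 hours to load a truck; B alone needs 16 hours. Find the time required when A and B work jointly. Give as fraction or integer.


Rate of A = 1/10 job per hour
Rate of B = 1/16 job per hour
Combined rate = 1/10 + 1/16
Find common denominator: (16 + 10)/(10*16) = 26/160
Combined rate = 13/80 job per hour
Time together = 1 / (13/80) = 80/13 hours

80/13


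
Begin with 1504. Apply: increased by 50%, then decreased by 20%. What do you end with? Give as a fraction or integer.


Start: 1504
Step 1: increase by 50% => multiply by 150/100
  1504 * 150/100 = 2256
Step 2: decrease by 20% => multiply by 80/100
  2256 * 80/100 = 9024/5
Final value = 9024/5

9024/5
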